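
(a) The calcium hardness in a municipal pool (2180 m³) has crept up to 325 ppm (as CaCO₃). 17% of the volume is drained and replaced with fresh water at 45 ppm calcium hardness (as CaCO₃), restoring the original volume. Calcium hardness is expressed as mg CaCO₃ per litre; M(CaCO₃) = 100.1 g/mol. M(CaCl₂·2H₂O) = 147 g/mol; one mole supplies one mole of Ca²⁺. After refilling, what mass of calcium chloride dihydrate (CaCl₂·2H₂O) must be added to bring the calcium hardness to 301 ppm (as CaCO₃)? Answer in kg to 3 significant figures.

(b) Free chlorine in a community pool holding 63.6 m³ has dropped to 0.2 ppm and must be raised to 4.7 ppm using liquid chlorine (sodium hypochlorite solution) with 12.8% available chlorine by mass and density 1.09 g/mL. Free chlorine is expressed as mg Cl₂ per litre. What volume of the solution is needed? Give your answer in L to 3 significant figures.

(a) 75.6 kg; (b) 2.05 L

(a) Volume: 2180 m³ = 2,180,000 L.
(a) After draining 17% and refilling: 325 × 0.83 + 45 × 0.17 = 277.4 ppm.
(a) Deficit to target: 301 − 277.4 = 23.6 mg/L.
(a) As CaCO₃: 23.6 mg/L × 2,180,000 L = 51,450 g; ÷ 100.1 = 514 mol Ca²⁺.
(a) Mass: 514 × 147 = 75,550 g.

(b) Volume: 63.6 m³ = 63,600 L.
(b) Chlorine deficit: 4.7 − 0.2 = 4.5 ppm = 4.5 mg/L as Cl₂.
(b) Cl₂ equivalent needed: 4.5 mg/L × 63,600 L = 286,200 mg = 286.2 g.
(b) Product at 12.8% available chlorine: 286.2 / 0.128 = 2236 g.
(b) Volume at density 1.09 g/mL: 2236 g ÷ 1.09 g/mL = 2051 mL.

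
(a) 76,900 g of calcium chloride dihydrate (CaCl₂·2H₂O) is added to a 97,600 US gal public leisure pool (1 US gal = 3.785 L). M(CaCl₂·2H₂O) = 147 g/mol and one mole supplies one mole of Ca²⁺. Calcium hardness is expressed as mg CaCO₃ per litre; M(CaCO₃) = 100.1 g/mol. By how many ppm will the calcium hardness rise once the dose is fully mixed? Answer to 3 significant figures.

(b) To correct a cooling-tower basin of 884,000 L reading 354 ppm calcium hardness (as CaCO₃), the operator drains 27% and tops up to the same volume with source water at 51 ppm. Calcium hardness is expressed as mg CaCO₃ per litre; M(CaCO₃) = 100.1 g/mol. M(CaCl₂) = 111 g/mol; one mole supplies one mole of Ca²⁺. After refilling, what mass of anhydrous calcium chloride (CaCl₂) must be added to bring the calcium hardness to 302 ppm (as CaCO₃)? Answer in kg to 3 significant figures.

(a) Volume: 97,600 US gal × 3.785 L/gal = 369,416 L.
(a) Moles of Ca²⁺: 76,900 g ÷ 147 g/mol = 523.1 mol.
(a) As CaCO₃: 523.1 mol × 100.1 g/mol = 52,370 g.
(a) Rise: 52,370 g / 369,416 L × 1000 = 141.8 mg/L.

(b) After draining 27% and refilling: 354 × 0.73 + 51 × 0.27 = 272.19 ppm.
(b) Deficit to target: 302 − 272.19 = 29.81 mg/L.
(b) As CaCO₃: 29.81 mg/L × 884,000 L = 26,350 g; ÷ 100.1 = 263.3 mol Ca²⁺.
(b) Mass: 263.3 × 111 = 29,220 g.

(a) 142 ppm; (b) 29.2 kg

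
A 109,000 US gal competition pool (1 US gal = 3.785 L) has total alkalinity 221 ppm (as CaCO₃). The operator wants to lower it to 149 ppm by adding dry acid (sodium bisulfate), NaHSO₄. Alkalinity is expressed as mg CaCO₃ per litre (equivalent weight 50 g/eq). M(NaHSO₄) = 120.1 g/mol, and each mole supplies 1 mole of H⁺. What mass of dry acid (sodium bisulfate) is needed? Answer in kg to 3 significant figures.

71.4 kg

Volume: 109,000 US gal × 3.785 L/gal = 412,565 L.
Alkalinity to neutralize: (221 − 149) = 72 mg/L as CaCO₃ × 412,565 L = 29,700 g as CaCO₃.
Equivalents of H⁺ required: 29,700 ÷ 50 g/eq = 594.1 eq = 594.1 mol NaHSO₄.
Mass of NaHSO₄: 594.1 × 120.1 = 71,350 g.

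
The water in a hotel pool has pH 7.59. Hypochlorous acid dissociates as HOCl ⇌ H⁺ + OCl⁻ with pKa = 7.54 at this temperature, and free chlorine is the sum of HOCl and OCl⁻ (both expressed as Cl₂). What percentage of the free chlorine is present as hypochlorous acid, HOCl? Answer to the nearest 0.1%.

47.1%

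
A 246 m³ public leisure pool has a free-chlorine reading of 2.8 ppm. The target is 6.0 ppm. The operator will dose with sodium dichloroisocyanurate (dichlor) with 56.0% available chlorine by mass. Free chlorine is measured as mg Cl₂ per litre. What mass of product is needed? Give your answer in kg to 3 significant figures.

1.41 kg

Volume: 246 m³ = 246,000 L.
Chlorine deficit: 6.0 − 2.8 = 3.2 ppm = 3.2 mg/L as Cl₂.
Cl₂ equivalent needed: 3.2 mg/L × 246,000 L = 787,200 mg = 787.2 g.
Product at 56.0% available chlorine: 787.2 / 0.56 = 1406 g.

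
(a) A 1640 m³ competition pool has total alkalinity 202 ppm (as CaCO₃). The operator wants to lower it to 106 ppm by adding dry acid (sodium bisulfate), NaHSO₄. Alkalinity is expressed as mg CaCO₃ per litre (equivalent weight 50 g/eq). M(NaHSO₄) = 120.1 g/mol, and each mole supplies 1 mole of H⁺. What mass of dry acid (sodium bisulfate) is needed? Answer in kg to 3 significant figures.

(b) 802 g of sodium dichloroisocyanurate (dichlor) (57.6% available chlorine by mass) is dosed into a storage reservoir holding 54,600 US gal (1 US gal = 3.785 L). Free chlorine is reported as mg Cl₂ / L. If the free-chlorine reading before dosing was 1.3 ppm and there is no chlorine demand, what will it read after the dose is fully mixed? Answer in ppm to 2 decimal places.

(a) 378 kg; (b) 3.54 ppm

(a) Volume: 1640 m³ = 1,640,000 L.
(a) Alkalinity to neutralize: (202 − 106) = 96 mg/L as CaCO₃ × 1,640,000 L = 157,400 g as CaCO₃.
(a) Equivalents of H⁺ required: 157,400 ÷ 50 g/eq = 3149 eq = 3149 mol NaHSO₄.
(a) Mass of NaHSO₄: 3149 × 120.1 = 378,200 g.

(b) Volume: 54,600 US gal × 3.785 L/gal = 206,661 L.
(b) Available chlorine delivered: 802 g × 0.576 = 462 g as Cl₂.
(b) Concentration rise: 462 g / 206,661 L = 2.235 mg/L = 2.24 ppm.
(b) Final FC: 1.3 + 2.24 = 3.54 ppm.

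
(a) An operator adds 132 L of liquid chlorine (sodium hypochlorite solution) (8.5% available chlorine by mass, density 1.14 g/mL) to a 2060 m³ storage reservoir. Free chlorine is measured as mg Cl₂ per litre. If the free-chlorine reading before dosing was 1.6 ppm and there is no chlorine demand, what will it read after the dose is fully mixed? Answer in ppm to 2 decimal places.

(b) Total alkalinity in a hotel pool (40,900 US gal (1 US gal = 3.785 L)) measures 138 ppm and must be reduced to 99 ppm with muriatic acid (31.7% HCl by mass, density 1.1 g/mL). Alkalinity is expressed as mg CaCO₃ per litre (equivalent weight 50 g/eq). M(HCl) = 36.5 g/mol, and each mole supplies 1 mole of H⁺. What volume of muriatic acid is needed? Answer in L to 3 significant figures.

(a) 7.81 ppm; (b) 12.6 L

(a) Volume: 2060 m³ = 2,060,000 L.
(a) Mass of solution: 132 L × 1000 mL/L × 1.14 g/mL = 150,500 g.
(a) Available chlorine delivered: 150,500 g × 0.085 = 12,790 g as Cl₂.
(a) Concentration rise: 12,790 g / 2,060,000 L = 6.209 mg/L = 6.21 ppm.
(a) Final FC: 1.6 + 6.21 = 7.81 ppm.

(b) Volume: 40,900 US gal × 3.785 L/gal = 154,806 L.
(b) Alkalinity to neutralize: (138 − 99) = 39 mg/L as CaCO₃ × 154,806 L = 6037 g as CaCO₃.
(b) Equivalents of H⁺ required: 6037 ÷ 50 g/eq = 120.7 eq = 120.7 mol HCl.
(b) Mass of HCl: 120.7 × 36.5 = 4407 g.
(b) Mass of 31.7% solution: 4407 / 0.317 = 13,900 g.
(b) Volume: 13,900 g ÷ 1.1 g/mL = 12,640 mL.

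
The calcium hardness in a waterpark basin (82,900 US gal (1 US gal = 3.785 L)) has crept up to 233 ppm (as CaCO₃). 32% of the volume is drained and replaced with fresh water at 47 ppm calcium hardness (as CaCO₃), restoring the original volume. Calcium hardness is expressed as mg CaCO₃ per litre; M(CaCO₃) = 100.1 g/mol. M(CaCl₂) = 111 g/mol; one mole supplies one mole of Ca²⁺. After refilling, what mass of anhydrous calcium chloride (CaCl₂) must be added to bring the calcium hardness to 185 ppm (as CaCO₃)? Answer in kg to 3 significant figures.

Volume: 82,900 US gal × 3.785 L/gal = 313,776 L.
After draining 32% and refilling: 233 × 0.68 + 47 × 0.32 = 173.48 ppm.
Deficit to target: 185 − 173.48 = 11.52 mg/L.
As CaCO₃: 11.52 mg/L × 313,776 L = 3615 g; ÷ 100.1 = 36.11 mol Ca²⁺.
Mass: 36.11 × 111 = 4008 g.

4.01 kg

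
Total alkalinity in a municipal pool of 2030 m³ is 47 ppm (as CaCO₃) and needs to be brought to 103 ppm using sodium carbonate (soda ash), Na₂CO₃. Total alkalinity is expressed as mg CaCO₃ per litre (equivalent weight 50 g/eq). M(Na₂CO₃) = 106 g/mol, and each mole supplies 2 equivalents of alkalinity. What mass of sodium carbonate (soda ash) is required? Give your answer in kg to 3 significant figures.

Volume: 2030 m³ = 2,030,000 L.
Alkalinity to add: (103 − 47) = 56 mg/L as CaCO₃ × 2,030,000 L = 113,700 g as CaCO₃.
Equivalents: 113,700 g ÷ 50 g/eq = 2274 eq.
Each mole of Na₂CO₃ supplies 2 eq, so 2274 / 2 = 1137 mol.
Mass: 1137 mol × 106 g/mol = 120,500 g.

121 kg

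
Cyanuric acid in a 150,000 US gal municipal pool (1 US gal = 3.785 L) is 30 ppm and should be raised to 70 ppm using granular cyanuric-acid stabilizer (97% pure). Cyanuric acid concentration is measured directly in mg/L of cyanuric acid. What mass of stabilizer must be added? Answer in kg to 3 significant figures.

Volume: 150,000 US gal × 3.785 L/gal = 567,750 L.
CYA to add: (70 − 30) = 40 mg/L × 567,750 L = 22,710 g cyanuric acid.
At 97% purity: 22,710 / 0.97 = 23,410 g product.

23.4 kg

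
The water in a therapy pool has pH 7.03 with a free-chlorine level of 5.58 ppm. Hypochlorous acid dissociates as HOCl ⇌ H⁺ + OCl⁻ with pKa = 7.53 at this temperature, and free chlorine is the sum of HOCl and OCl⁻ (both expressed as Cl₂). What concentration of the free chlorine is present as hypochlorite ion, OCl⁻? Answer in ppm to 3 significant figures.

1.34 ppm

[OCl⁻]/[HOCl] = 10^(pH − pKa) = 10^(7.03 − 7.53) = 10^-0.50 = 0.3162.
Fraction as HOCl = 1 / (1 + 0.3162) = 0.7597.
OCl⁻ = (1 − 0.7597) × 5.58 ppm = 1.341 ppm.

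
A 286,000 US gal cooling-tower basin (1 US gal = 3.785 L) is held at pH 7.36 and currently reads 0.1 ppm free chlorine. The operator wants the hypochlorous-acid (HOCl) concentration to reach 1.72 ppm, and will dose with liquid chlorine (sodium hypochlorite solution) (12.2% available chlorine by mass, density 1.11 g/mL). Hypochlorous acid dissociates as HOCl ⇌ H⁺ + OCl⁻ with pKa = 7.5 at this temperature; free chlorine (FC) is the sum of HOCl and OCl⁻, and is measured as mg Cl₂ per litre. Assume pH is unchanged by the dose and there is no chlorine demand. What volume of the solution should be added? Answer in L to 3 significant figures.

Volume: 286,000 US gal × 3.785 L/gal = 1,082,510 L.
[OCl⁻]/[HOCl] = 10^(pH − pKa) = 10^(7.36 − 7.5) = 0.7244; fraction as HOCl = 1/(1 + 0.7244) = 0.5799.
Free chlorine required for 1.72 ppm HOCl: 1.72 / 0.5799 = 2.966 ppm.
FC to add: 2.966 − 0.1 = 2.866 mg/L as Cl₂.
Cl₂ equivalent: 2.866 mg/L × 1,082,510 L = 3103 g.
Product at 12.2% available Cl: 3103 / 0.122 = 25,430 g.
Volume: 25,430 g ÷ 1.11 g/mL = 22,910 mL.

22.9 L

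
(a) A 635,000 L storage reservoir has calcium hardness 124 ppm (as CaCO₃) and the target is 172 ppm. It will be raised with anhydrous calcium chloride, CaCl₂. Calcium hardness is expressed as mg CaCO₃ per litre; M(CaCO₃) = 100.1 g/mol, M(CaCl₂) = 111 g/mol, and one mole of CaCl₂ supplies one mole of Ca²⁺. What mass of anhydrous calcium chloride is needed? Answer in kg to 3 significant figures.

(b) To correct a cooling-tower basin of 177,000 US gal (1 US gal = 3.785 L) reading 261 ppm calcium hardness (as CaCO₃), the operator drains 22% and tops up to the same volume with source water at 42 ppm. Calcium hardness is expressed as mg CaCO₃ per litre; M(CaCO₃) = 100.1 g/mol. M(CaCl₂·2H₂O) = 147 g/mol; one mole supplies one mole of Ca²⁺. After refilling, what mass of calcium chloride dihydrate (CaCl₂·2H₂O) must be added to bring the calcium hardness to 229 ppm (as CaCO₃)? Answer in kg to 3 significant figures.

(a) Hardness to add: (172 − 124) = 48 mg/L as CaCO₃ × 635,000 L = 30,480 g as CaCO₃.
(a) Moles of Ca²⁺ (1 mol Ca²⁺ ≡ 1 mol CaCO₃): 30,480 / 100.1 g/mol = 304.5 mol.
(a) Mass of CaCl₂: 304.5 × 111 = 33,800 g.

(b) Volume: 177,000 US gal × 3.785 L/gal = 669,945 L.
(b) After draining 22% and refilling: 261 × 0.78 + 42 × 0.22 = 212.82 ppm.
(b) Deficit to target: 229 − 212.82 = 16.18 mg/L.
(b) As CaCO₃: 16.18 mg/L × 669,945 L = 10,840 g; ÷ 100.1 = 108.3 mol Ca²⁺.
(b) Mass: 108.3 × 147 = 15,920 g.

(a) 33.8 kg; (b) 15.9 kg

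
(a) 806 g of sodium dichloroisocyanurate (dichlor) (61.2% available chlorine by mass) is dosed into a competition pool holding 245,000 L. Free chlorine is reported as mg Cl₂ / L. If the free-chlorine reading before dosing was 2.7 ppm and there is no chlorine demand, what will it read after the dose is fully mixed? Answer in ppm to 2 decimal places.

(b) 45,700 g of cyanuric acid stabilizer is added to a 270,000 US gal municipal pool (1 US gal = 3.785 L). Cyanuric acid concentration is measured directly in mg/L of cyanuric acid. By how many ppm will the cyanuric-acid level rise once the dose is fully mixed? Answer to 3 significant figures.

(a) Available chlorine delivered: 806 g × 0.612 = 493.3 g as Cl₂.
(a) Concentration rise: 493.3 g / 245,000 L = 2.013 mg/L = 2.01 ppm.
(a) Final FC: 2.7 + 2.01 = 4.71 ppm.

(b) Volume: 270,000 US gal × 3.785 L/gal = 1,021,950 L.
(b) Rise: 45,700 g / 1,021,950 L × 1000 = 44.72 mg/L.

(a) 4.71 ppm; (b) 44.7 ppm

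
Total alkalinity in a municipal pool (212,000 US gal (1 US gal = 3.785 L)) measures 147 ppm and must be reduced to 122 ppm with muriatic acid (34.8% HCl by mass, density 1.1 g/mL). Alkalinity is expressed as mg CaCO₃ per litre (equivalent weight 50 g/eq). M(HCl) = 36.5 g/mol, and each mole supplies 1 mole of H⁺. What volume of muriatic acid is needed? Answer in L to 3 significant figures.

38.3 L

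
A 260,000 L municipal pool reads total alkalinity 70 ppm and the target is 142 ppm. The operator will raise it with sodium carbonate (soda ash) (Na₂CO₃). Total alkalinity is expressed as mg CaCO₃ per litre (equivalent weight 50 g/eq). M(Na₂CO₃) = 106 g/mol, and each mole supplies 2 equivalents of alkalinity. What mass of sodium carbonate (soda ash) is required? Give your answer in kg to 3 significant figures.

19.8 kg

Alkalinity to add: (142 − 70) = 72 mg/L as CaCO₃ × 260,000 L = 18,720 g as CaCO₃.
Equivalents: 18,720 g ÷ 50 g/eq = 374.4 eq.
Each mole of Na₂CO₃ supplies 2 eq, so 374.4 / 2 = 187.2 mol.
Mass: 187.2 mol × 106 g/mol = 19,840 g.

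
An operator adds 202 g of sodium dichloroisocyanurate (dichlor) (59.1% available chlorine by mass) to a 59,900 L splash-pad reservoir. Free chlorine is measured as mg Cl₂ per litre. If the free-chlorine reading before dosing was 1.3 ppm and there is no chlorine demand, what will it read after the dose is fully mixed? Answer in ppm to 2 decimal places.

Available chlorine delivered: 202 g × 0.591 = 119.4 g as Cl₂.
Concentration rise: 119.4 g / 59,900 L = 1.993 mg/L = 1.99 ppm.
Final FC: 1.3 + 1.99 = 3.29 ppm.

3.29 ppm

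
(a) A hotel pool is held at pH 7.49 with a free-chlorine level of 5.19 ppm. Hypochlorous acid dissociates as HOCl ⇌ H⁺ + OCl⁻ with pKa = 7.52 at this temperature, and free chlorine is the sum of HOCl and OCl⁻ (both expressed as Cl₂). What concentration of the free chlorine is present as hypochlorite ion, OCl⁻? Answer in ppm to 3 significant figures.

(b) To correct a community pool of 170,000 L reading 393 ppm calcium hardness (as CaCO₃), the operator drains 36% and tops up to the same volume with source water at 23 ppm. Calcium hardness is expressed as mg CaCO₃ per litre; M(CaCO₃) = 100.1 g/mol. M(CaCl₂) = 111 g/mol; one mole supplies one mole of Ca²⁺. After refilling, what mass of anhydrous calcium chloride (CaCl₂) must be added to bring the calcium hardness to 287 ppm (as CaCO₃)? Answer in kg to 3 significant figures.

(a) [OCl⁻]/[HOCl] = 10^(pH − pKa) = 10^(7.49 − 7.52) = 10^-0.03 = 0.9333.
(a) Fraction as HOCl = 1 / (1 + 0.9333) = 0.5173.
(a) OCl⁻ = (1 − 0.5173) × 5.19 ppm = 2.505 ppm.

(b) After draining 36% and refilling: 393 × 0.64 + 23 × 0.36 = 259.8 ppm.
(b) Deficit to target: 287 − 259.8 = 27.2 mg/L.
(b) As CaCO₃: 27.2 mg/L × 170,000 L = 4624 g; ÷ 100.1 = 46.19 mol Ca²⁺.
(b) Mass: 46.19 × 111 = 5128 g.

(a) 2.51 ppm; (b) 5.13 kg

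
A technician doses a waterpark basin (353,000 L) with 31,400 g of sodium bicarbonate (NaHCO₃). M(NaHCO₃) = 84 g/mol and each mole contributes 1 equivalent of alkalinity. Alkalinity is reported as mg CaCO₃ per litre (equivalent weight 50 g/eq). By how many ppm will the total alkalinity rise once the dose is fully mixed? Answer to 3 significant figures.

52.9 ppm

Moles of NaHCO₃: 31,400 g ÷ 84 g/mol = 373.8 mol → 373.8 eq of alkalinity.
As CaCO₃: 373.8 eq × 50 g/eq = 18,690 g.
Rise: 18,690 g / 353,000 L × 1000 = 52.95 mg/L.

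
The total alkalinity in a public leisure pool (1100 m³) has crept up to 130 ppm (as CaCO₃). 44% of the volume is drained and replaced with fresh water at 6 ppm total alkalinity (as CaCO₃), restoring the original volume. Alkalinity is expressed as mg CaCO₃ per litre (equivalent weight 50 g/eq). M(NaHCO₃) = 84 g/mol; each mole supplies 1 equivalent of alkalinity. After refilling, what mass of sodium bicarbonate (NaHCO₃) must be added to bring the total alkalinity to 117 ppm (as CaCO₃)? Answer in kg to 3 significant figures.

76.8 kg

Volume: 1100 m³ = 1,100,000 L.
After draining 44% and refilling: 130 × 0.56 + 6 × 0.44 = 75.44 ppm.
Deficit to target: 117 − 75.44 = 41.56 mg/L.
As CaCO₃: 41.56 mg/L × 1,100,000 L = 45,720 g; ÷ 50 g/eq ÷ 1 = 914.3 mol NaHCO₃.
Mass: 914.3 × 84 = 76,800 g.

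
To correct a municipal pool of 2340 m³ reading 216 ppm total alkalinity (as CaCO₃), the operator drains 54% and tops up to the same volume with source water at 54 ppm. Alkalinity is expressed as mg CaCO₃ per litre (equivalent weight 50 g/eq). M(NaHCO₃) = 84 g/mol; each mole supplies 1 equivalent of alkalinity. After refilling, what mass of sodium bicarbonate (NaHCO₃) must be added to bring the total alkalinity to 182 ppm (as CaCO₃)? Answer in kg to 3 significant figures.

210 kg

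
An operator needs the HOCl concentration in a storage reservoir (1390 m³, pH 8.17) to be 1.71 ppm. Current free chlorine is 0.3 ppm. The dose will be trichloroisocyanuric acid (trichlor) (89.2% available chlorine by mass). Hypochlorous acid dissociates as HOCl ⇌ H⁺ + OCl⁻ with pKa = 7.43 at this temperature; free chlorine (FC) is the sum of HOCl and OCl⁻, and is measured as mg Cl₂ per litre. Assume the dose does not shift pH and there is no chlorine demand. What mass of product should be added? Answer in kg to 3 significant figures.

Volume: 1390 m³ = 1,390,000 L.
[OCl⁻]/[HOCl] = 10^(pH − pKa) = 10^(8.17 − 7.43) = 5.495; fraction as HOCl = 1/(1 + 5.495) = 0.154.
Free chlorine required for 1.71 ppm HOCl: 1.71 / 0.154 = 11.11 ppm.
FC to add: 11.11 − 0.3 = 10.81 mg/L as Cl₂.
Cl₂ equivalent: 10.81 mg/L × 1,390,000 L = 15,020 g.
Product at 89.2% available Cl: 15,020 / 0.892 = 16,840 g.

16.8 kg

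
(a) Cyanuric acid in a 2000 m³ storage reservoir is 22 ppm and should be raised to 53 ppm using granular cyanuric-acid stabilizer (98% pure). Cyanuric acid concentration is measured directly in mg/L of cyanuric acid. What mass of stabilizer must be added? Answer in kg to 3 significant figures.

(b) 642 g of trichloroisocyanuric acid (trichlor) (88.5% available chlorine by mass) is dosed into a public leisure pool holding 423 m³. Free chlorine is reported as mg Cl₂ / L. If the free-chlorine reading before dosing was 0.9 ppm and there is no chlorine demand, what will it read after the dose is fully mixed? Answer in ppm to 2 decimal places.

(a) Volume: 2000 m³ = 2,000,000 L.
(a) CYA to add: (53 − 22) = 31 mg/L × 2,000,000 L = 62,000 g cyanuric acid.
(a) At 98% purity: 62,000 / 0.98 = 63,270 g product.

(b) Volume: 423 m³ = 423,000 L.
(b) Available chlorine delivered: 642 g × 0.885 = 568.2 g as Cl₂.
(b) Concentration rise: 568.2 g / 423,000 L = 1.343 mg/L = 1.34 ppm.
(b) Final FC: 0.9 + 1.34 = 2.24 ppm.

(a) 63.3 kg; (b) 2.24 ppm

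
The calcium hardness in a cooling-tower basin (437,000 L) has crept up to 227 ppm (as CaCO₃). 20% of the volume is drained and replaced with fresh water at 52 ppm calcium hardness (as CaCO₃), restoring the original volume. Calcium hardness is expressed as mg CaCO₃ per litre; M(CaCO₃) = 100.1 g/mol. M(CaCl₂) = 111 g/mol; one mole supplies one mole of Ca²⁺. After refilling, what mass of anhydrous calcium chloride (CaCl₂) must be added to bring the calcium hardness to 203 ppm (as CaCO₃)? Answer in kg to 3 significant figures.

5.33 kg

After draining 20% and refilling: 227 × 0.80 + 52 × 0.20 = 192 ppm.
Deficit to target: 203 − 192 = 11 mg/L.
As CaCO₃: 11 mg/L × 437,000 L = 4807 g; ÷ 100.1 = 48.02 mol Ca²⁺.
Mass: 48.02 × 111 = 5330 g.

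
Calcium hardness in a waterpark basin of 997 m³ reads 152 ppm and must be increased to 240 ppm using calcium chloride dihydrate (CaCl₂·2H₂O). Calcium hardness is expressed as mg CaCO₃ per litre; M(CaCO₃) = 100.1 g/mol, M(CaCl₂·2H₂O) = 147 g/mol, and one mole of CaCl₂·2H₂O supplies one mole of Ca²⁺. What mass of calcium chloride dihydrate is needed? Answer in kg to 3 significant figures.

Volume: 997 m³ = 997,000 L.
Hardness to add: (240 − 152) = 88 mg/L as CaCO₃ × 997,000 L = 87,740 g as CaCO₃.
Moles of Ca²⁺ (1 mol Ca²⁺ ≡ 1 mol CaCO₃): 87,740 / 100.1 g/mol = 876.5 mol.
Mass of CaCl₂·2H₂O: 876.5 × 147 = 128,800 g.

129 kg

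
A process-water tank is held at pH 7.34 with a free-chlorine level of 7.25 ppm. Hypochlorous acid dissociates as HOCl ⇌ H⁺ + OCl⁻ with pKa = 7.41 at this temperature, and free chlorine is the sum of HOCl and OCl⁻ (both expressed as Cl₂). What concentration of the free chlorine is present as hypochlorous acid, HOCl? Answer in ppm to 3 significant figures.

3.92 ppm

[OCl⁻]/[HOCl] = 10^(pH − pKa) = 10^(7.34 − 7.41) = 10^-0.07 = 0.8511.
Fraction as HOCl = 1 / (1 + 0.8511) = 0.5402.
HOCl = 0.5402 × 7.25 ppm = 3.917 ppm.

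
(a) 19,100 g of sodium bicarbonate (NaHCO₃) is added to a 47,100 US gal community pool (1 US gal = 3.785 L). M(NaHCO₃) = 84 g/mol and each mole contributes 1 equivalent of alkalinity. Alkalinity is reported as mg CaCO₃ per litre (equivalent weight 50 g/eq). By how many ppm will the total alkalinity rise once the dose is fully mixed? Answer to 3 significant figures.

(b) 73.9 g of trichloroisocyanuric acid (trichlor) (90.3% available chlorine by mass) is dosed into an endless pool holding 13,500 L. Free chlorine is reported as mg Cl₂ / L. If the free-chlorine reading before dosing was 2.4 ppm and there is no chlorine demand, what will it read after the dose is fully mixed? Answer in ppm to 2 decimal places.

(a) Volume: 47,100 US gal × 3.785 L/gal = 178,274 L.
(a) Moles of NaHCO₃: 19,100 g ÷ 84 g/mol = 227.4 mol → 227.4 eq of alkalinity.
(a) As CaCO₃: 227.4 eq × 50 g/eq = 11,370 g.
(a) Rise: 11,370 g / 178,274 L × 1000 = 63.77 mg/L.

(b) Available chlorine delivered: 73.9 g × 0.903 = 66.73 g as Cl₂.
(b) Concentration rise: 66.73 g / 13,500 L = 4.943 mg/L = 4.94 ppm.
(b) Final FC: 2.4 + 4.94 = 7.34 ppm.

(a) 63.8 ppm; (b) 7.34 ppm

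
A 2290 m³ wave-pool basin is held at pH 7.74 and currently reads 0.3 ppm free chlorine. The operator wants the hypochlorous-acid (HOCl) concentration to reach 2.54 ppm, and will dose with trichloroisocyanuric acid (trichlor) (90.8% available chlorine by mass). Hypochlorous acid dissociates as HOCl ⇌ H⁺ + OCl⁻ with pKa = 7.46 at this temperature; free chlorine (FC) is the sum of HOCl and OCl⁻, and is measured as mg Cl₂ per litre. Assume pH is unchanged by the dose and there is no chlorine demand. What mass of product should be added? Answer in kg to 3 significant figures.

17.9 kg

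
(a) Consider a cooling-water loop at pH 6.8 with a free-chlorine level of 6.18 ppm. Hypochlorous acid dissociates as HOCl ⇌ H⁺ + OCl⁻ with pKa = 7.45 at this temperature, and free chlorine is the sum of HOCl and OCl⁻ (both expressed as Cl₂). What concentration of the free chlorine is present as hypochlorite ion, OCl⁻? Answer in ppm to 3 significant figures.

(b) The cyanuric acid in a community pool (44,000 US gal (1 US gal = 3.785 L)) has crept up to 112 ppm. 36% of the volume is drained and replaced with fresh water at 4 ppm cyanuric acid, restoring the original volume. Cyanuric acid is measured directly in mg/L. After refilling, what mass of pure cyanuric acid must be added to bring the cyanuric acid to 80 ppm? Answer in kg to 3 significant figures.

(a) [OCl⁻]/[HOCl] = 10^(pH − pKa) = 10^(6.8 − 7.45) = 10^-0.65 = 0.2239.
(a) Fraction as HOCl = 1 / (1 + 0.2239) = 0.8171.
(a) OCl⁻ = (1 − 0.8171) × 6.18 ppm = 1.13 ppm.

(b) Volume: 44,000 US gal × 3.785 L/gal = 166,540 L.
(b) After draining 36% and refilling: 112 × 0.64 + 4 × 0.36 = 73.12 ppm.
(b) Deficit to target: 80 − 73.12 = 6.88 mg/L.
(b) Mass: 6.88 mg/L × 166,540 L = 1146 g cyanuric acid.

(a) 1.13 ppm; (b) 1.15 kg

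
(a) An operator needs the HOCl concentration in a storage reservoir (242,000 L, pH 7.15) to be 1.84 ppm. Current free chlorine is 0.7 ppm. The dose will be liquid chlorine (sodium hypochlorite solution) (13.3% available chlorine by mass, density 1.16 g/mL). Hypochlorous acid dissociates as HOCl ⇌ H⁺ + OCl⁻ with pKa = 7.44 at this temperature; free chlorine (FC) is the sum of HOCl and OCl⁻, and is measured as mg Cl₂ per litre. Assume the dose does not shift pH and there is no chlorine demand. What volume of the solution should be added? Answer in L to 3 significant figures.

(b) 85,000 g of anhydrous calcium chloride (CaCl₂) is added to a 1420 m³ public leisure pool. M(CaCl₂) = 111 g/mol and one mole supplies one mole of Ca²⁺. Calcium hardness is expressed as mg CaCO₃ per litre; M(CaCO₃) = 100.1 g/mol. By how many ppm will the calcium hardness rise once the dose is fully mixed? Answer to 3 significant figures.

(a) [OCl⁻]/[HOCl] = 10^(pH − pKa) = 10^(7.15 − 7.44) = 0.5129; fraction as HOCl = 1/(1 + 0.5129) = 0.661.
(a) Free chlorine required for 1.84 ppm HOCl: 1.84 / 0.661 = 2.784 ppm.
(a) FC to add: 2.784 − 0.7 = 2.084 mg/L as Cl₂.
(a) Cl₂ equivalent: 2.084 mg/L × 242,000 L = 504.2 g.
(a) Product at 13.3% available Cl: 504.2 / 0.133 = 3791 g.
(a) Volume: 3791 g ÷ 1.16 g/mL = 3268 mL.

(b) Volume: 1420 m³ = 1,420,000 L.
(b) Moles of Ca²⁺: 85,000 g ÷ 111 g/mol = 765.8 mol.
(b) As CaCO₃: 765.8 mol × 100.1 g/mol = 76,650 g.
(b) Rise: 76,650 g / 1,420,000 L × 1000 = 53.98 mg/L.

(a) 3.27 L; (b) 54.0 ppm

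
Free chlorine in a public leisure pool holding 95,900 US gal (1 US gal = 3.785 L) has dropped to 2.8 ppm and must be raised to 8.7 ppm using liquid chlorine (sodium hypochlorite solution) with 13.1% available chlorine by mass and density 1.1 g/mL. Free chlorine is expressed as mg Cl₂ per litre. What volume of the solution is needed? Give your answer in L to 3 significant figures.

14.9 L

Volume: 95,900 US gal × 3.785 L/gal = 362,982 L.
Chlorine deficit: 8.7 − 2.8 = 5.9 ppm = 5.9 mg/L as Cl₂.
Cl₂ equivalent needed: 5.9 mg/L × 362,982 L = 2,142,000 mg = 2142 g.
Product at 13.1% available chlorine: 2142 / 0.131 = 16,350 g.
Volume at density 1.1 g/mL: 16,350 g ÷ 1.1 g/mL = 14,860 mL.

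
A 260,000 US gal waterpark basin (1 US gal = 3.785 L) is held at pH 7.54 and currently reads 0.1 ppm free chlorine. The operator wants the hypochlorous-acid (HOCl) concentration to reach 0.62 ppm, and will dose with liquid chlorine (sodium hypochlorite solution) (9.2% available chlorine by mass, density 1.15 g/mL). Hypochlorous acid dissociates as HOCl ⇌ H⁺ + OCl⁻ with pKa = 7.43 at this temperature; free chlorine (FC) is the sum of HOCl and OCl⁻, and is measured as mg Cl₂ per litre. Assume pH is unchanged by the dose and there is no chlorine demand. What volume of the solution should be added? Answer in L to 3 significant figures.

Volume: 260,000 US gal × 3.785 L/gal = 984,100 L.
[OCl⁻]/[HOCl] = 10^(pH − pKa) = 10^(7.54 − 7.43) = 1.288; fraction as HOCl = 1/(1 + 1.288) = 0.437.
Free chlorine required for 0.62 ppm HOCl: 0.62 / 0.437 = 1.419 ppm.
FC to add: 1.419 − 0.1 = 1.319 mg/L as Cl₂.
Cl₂ equivalent: 1.319 mg/L × 984,100 L = 1298 g.
Product at 9.2% available Cl: 1298 / 0.092 = 14,110 g.
Volume: 14,110 g ÷ 1.15 g/mL = 12,270 mL.

12.3 L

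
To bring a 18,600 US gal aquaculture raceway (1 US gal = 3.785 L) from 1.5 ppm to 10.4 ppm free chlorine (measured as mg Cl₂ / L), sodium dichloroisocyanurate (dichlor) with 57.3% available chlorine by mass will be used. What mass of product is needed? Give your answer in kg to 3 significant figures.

Volume: 18,600 US gal × 3.785 L/gal = 70,401 L.
Chlorine deficit: 10.4 − 1.5 = 8.9 ppm = 8.9 mg/L as Cl₂.
Cl₂ equivalent needed: 8.9 mg/L × 70,401 L = 626,600 mg = 626.6 g.
Product at 57.3% available chlorine: 626.6 / 0.573 = 1093 g.

1.09 kg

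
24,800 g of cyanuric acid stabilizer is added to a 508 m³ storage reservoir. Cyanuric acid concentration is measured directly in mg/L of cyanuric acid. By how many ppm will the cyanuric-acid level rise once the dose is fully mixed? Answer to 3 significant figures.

48.8 ppm

Volume: 508 m³ = 508,000 L.
Rise: 24,800 g / 508,000 L × 1000 = 48.82 mg/L.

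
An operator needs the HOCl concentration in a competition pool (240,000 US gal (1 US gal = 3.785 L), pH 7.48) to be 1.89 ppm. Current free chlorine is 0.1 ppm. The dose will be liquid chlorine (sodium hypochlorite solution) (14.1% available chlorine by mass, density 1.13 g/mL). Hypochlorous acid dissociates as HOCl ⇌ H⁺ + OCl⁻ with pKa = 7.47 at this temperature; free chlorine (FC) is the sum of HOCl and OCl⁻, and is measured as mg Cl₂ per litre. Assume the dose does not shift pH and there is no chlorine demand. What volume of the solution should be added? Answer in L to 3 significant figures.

21.2 L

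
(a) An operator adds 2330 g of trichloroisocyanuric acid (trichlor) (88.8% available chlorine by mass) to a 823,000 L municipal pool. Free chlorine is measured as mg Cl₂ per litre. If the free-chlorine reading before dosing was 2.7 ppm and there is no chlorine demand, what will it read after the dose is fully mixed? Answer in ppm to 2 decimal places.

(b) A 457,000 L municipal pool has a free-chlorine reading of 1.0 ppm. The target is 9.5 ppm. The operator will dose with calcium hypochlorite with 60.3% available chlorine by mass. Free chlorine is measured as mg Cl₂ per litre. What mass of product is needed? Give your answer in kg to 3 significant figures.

(a) Available chlorine delivered: 2330 g × 0.888 = 2069 g as Cl₂.
(a) Concentration rise: 2069 g / 823,000 L = 2.514 mg/L = 2.51 ppm.
(a) Final FC: 2.7 + 2.51 = 5.21 ppm.

(b) Chlorine deficit: 9.5 − 1.0 = 8.5 ppm = 8.5 mg/L as Cl₂.
(b) Cl₂ equivalent needed: 8.5 mg/L × 457,000 L = 3,884,000 mg = 3884 g.
(b) Product at 60.3% available chlorine: 3884 / 0.603 = 6442 g.

(a) 5.21 ppm; (b) 6.44 kg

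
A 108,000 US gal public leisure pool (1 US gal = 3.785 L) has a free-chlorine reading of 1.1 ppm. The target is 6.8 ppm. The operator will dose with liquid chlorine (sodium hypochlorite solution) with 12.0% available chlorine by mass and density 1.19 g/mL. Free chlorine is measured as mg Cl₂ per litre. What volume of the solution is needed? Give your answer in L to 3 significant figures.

Volume: 108,000 US gal × 3.785 L/gal = 408,780 L.
Chlorine deficit: 6.8 − 1.1 = 5.7 ppm = 5.7 mg/L as Cl₂.
Cl₂ equivalent needed: 5.7 mg/L × 408,780 L = 2,330,000 mg = 2330 g.
Product at 12.0% available chlorine: 2330 / 0.12 = 19,420 g.
Volume at density 1.19 g/mL: 19,420 g ÷ 1.19 g/mL = 16,320 mL.

16.3 L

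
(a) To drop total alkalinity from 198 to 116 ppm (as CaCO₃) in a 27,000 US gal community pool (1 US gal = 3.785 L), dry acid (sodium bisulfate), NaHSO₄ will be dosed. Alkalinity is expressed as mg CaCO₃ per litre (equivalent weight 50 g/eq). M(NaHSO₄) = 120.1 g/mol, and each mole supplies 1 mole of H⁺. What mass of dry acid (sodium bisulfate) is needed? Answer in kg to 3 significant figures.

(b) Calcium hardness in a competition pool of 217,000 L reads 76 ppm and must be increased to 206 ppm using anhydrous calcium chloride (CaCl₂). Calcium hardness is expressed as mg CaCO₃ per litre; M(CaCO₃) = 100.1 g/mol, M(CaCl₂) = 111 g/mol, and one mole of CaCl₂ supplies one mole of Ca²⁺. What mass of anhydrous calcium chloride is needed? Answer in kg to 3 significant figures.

(a) 20.1 kg; (b) 31.3 kg

(a) Volume: 27,000 US gal × 3.785 L/gal = 102,195 L.
(a) Alkalinity to neutralize: (198 − 116) = 82 mg/L as CaCO₃ × 102,195 L = 8380 g as CaCO₃.
(a) Equivalents of H⁺ required: 8380 ÷ 50 g/eq = 167.6 eq = 167.6 mol NaHSO₄.
(a) Mass of NaHSO₄: 167.6 × 120.1 = 20,130 g.

(b) Hardness to add: (206 − 76) = 130 mg/L as CaCO₃ × 217,000 L = 28,210 g as CaCO₃.
(b) Moles of Ca²⁺ (1 mol Ca²⁺ ≡ 1 mol CaCO₃): 28,210 / 100.1 g/mol = 281.8 mol.
(b) Mass of CaCl₂: 281.8 × 111 = 31,280 g.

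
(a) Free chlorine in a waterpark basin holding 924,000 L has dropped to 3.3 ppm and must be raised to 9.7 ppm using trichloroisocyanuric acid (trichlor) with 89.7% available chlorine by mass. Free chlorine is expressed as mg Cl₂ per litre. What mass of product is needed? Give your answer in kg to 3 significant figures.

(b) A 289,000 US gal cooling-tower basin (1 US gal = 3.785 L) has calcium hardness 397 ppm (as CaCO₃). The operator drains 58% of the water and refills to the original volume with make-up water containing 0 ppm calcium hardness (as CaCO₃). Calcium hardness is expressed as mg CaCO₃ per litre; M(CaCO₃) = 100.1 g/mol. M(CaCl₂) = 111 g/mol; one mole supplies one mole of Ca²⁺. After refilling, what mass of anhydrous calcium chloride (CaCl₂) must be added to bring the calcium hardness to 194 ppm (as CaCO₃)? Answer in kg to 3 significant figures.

(a) 6.59 kg; (b) 33.1 kg

(a) Chlorine deficit: 9.7 − 3.3 = 6.4 ppm = 6.4 mg/L as Cl₂.
(a) Cl₂ equivalent needed: 6.4 mg/L × 924,000 L = 5,914,000 mg = 5914 g.
(a) Product at 89.7% available chlorine: 5914 / 0.897 = 6593 g.

(b) Volume: 289,000 US gal × 3.785 L/gal = 1,093,865 L.
(b) After draining 58% and refilling: 397 × 0.42 + 0 × 0.58 = 166.74 ppm.
(b) Deficit to target: 194 − 166.74 = 27.26 mg/L.
(b) As CaCO₃: 27.26 mg/L × 1,093,865 L = 29,820 g; ÷ 100.1 = 297.9 mol Ca²⁺.
(b) Mass: 297.9 × 111 = 33,070 g.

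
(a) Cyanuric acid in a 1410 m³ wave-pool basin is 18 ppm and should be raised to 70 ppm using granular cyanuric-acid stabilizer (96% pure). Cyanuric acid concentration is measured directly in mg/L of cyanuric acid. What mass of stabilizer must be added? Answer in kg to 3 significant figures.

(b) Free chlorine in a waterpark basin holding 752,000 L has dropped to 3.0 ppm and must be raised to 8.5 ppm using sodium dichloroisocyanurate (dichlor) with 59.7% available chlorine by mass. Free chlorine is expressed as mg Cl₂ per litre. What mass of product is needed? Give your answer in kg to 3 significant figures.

(a) 76.4 kg; (b) 6.93 kg

(a) Volume: 1410 m³ = 1,410,000 L.
(a) CYA to add: (70 − 18) = 52 mg/L × 1,410,000 L = 73,320 g cyanuric acid.
(a) At 96% purity: 73,320 / 0.96 = 76,380 g product.

(b) Chlorine deficit: 8.5 − 3.0 = 5.5 ppm = 5.5 mg/L as Cl₂.
(b) Cl₂ equivalent needed: 5.5 mg/L × 752,000 L = 4,136,000 mg = 4136 g.
(b) Product at 59.7% available chlorine: 4136 / 0.597 = 6928 g.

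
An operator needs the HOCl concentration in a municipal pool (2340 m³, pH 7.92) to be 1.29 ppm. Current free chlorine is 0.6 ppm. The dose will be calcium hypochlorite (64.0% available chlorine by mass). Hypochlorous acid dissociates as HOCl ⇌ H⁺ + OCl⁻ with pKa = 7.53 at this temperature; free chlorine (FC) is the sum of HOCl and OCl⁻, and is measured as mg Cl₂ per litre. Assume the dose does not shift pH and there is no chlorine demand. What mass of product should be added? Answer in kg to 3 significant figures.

Volume: 2340 m³ = 2,340,000 L.
[OCl⁻]/[HOCl] = 10^(pH − pKa) = 10^(7.92 − 7.53) = 2.455; fraction as HOCl = 1/(1 + 2.455) = 0.2895.
Free chlorine required for 1.29 ppm HOCl: 1.29 / 0.2895 = 4.457 ppm.
FC to add: 4.457 − 0.6 = 3.857 mg/L as Cl₂.
Cl₂ equivalent: 3.857 mg/L × 2,340,000 L = 9024 g.
Product at 64.0% available Cl: 9024 / 0.64 = 14,100 g.

14.1 kg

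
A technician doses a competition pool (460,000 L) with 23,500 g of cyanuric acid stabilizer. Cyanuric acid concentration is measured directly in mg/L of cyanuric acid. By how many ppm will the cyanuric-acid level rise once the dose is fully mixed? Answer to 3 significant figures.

51.1 ppm

Rise: 23,500 g / 460,000 L × 1000 = 51.09 mg/L.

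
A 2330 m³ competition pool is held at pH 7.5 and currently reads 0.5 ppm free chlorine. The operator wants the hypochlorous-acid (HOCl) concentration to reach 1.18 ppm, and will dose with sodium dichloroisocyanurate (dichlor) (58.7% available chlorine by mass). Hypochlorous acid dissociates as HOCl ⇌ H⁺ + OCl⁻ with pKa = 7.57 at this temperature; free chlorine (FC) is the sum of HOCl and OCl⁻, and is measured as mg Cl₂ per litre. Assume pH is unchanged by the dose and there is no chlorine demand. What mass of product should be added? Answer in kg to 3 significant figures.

Volume: 2330 m³ = 2,330,000 L.
[OCl⁻]/[HOCl] = 10^(pH − pKa) = 10^(7.5 − 7.57) = 0.8511; fraction as HOCl = 1/(1 + 0.8511) = 0.5402.
Free chlorine required for 1.18 ppm HOCl: 1.18 / 0.5402 = 2.184 ppm.
FC to add: 2.184 − 0.5 = 1.684 mg/L as Cl₂.
Cl₂ equivalent: 1.684 mg/L × 2,330,000 L = 3925 g.
Product at 58.7% available Cl: 3925 / 0.587 = 6686 g.

6.69 kg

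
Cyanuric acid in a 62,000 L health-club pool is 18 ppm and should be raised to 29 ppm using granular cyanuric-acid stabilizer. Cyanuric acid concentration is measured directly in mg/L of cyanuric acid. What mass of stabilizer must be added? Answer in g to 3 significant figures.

682 g

CYA to add: (29 − 18) = 11 mg/L × 62,000 L = 682 g cyanuric acid.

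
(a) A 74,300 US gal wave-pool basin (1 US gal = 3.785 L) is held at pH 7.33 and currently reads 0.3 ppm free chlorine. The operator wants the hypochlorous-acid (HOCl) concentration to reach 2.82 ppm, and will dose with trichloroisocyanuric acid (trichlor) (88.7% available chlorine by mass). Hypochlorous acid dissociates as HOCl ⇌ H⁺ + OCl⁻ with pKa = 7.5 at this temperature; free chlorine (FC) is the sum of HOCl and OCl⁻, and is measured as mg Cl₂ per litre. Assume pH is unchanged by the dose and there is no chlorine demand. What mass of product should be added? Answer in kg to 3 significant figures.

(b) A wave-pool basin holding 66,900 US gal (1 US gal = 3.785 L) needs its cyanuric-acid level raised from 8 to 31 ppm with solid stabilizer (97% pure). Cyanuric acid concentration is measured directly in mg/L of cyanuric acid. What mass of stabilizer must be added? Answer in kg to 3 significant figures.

(a) Volume: 74,300 US gal × 3.785 L/gal = 281,226 L.
(a) [OCl⁻]/[HOCl] = 10^(pH − pKa) = 10^(7.33 − 7.5) = 0.6761; fraction as HOCl = 1/(1 + 0.6761) = 0.5966.
(a) Free chlorine required for 2.82 ppm HOCl: 2.82 / 0.5966 = 4.727 ppm.
(a) FC to add: 4.727 − 0.3 = 4.427 mg/L as Cl₂.
(a) Cl₂ equivalent: 4.427 mg/L × 281,226 L = 1245 g.
(a) Product at 88.7% available Cl: 1245 / 0.887 = 1403 g.

(b) Volume: 66,900 US gal × 3.785 L/gal = 253,216 L.
(b) CYA to add: (31 − 8) = 23 mg/L × 253,216 L = 5824 g cyanuric acid.
(b) At 97% purity: 5824 / 0.97 = 6004 g product.

(a) 1.40 kg; (b) 6.00 kg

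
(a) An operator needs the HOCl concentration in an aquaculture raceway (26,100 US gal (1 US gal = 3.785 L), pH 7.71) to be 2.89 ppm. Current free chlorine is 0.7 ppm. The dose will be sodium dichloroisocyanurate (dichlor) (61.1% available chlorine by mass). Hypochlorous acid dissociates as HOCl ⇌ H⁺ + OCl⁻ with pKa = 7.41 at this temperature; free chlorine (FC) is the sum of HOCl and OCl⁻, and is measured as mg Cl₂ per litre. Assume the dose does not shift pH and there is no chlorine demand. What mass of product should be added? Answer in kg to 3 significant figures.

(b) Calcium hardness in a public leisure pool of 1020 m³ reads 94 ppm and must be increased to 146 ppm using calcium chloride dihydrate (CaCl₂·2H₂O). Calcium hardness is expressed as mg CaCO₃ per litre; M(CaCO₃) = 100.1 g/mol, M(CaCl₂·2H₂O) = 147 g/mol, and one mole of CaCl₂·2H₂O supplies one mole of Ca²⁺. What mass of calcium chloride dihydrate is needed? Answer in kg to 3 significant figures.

(a) Volume: 26,100 US gal × 3.785 L/gal = 98,788 L.
(a) [OCl⁻]/[HOCl] = 10^(pH − pKa) = 10^(7.71 − 7.41) = 1.995; fraction as HOCl = 1/(1 + 1.995) = 0.3339.
(a) Free chlorine required for 2.89 ppm HOCl: 2.89 / 0.3339 = 8.656 ppm.
(a) FC to add: 8.656 − 0.7 = 7.956 mg/L as Cl₂.
(a) Cl₂ equivalent: 7.956 mg/L × 98,788 L = 786 g.
(a) Product at 61.1% available Cl: 786 / 0.611 = 1286 g.

(b) Volume: 1020 m³ = 1,020,000 L.
(b) Hardness to add: (146 − 94) = 52 mg/L as CaCO₃ × 1,020,000 L = 53,040 g as CaCO₃.
(b) Moles of Ca²⁺ (1 mol Ca²⁺ ≡ 1 mol CaCO₃): 53,040 / 100.1 g/mol = 529.9 mol.
(b) Mass of CaCl₂·2H₂O: 529.9 × 147 = 77,890 g.

(a) 1.29 kg; (b) 77.9 kg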